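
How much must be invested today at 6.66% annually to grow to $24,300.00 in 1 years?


Formula: PV = FV / (1 + r)^n
Substituting: PV = $24,300.00 / (1 + 0.0666)^1
Discount factor: (1.0666)^1 = 1.0666
PV = $24,300.00 / 1.0666 = $22,782.67

$22,782.67


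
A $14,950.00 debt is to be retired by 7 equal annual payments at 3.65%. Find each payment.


Formula: PMT = PV * r / (1 - (1+r)^(-n))
Denominator: 1 - (1 + 0.0365)^(-7) = 0.221937
Numerator: $14,950.00 * 0.0365 = 545.675
PMT = 545.675 / 0.221937 = $2,458.70

$2,458.70


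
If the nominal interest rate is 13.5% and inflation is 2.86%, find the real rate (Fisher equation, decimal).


Formula: (1 + r_real) = (1 + r_nom) / (1 + inflation)
Substituting: (1 + r_real) = 1.135 / 1.0286
(1 + r_real) = 1.103442
r_real = 1.103442 - 1 = 0.103442

0.103442


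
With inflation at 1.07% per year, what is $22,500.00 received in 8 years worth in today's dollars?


Formula: Real value = nominal / (1 + inflation)^years
Price level: (1 + 0.0107)^8 = 1.088875
Real value = $22,500.00 / 1.088875 = $20,663.52

$20,663.52


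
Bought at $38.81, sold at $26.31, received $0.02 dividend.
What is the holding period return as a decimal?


Formula: HPR = (P1 - P0 + D) / P0
Gain: $26.31 - $38.81 + $0.02 = -$12.48
HPR = -$12.48 / $38.81 = -0.3216

-0.3216


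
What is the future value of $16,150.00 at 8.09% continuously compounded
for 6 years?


Formula: FV = P * e^(r*t)
Exponent: r*t = 0.0809 * 6 = 0.4854
e^(0.4854) = 1.624825
FV = $16,150.00 * 1.624825 = $26,240.92

$26,240.92


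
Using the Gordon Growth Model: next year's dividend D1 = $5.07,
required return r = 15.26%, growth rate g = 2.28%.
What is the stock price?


Formula: P = D1 / (r - g)
Spread: r - g = 0.1526 - 0.0228 = 0.1298
Substituting: P = $5.07 / 0.1298
P = $39.06

$39.06


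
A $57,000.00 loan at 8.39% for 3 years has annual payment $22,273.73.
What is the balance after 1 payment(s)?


Formula: Balance = PV*(1+r)^k - PMT*((1+r)^k - 1)/r
Growth: (1 + 0.0839)^1 = 1.0839
Accumulated factor: ((1+r)^k - 1)/r = 1.0
Balance = $57,000.00 * 1.0839 - $22,273.73 * 1.0
Balance = $39,508.57

$39,508.57


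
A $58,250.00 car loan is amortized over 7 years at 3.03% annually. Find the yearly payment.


Formula: PMT = PV * r / (1 - (1+r)^(-n))
Denominator: 1 - (1 + 0.0303)^(-7) = 0.188564
Numerator: $58,250.00 * 0.0303 = 1764.975
PMT = 1764.975 / 0.188564 = $9,360.07

$9,360.07


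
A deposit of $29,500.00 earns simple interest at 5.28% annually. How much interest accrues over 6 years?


Formula: I = P * r * t
Substituting: I = $29,500.00 * 0.0528 * 6
Step: I = $29,500.00 * 0.3168
I = $9,345.60

$9,345.60


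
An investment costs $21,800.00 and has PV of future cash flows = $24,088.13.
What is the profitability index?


Formula: PI = PV(cash flows) / initial investment
Substituting: PI = $24,088.13 / $21,800.00
PI = 1.105

1.105


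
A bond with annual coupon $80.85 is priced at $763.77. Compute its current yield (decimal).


Formula: Current yield = annual coupon / price
Substituting: CY = $80.85 / $763.77
CY = 0.105856

0.105856


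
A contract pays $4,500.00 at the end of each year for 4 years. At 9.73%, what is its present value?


Formula: PV = PMT * (1 - (1+r)^(-n)) / r
Discount factor: (1 + 0.0973)^(-4) = 0.689761
Bracket: 1 - 0.689761 = 0.310239
PV = $4,500.00 * 0.310239 / 0.0973 = $14,348.17

$14,348.17


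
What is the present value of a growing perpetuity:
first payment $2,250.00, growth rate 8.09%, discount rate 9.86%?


Formula: PV = C / (r - g)
Spread: r - g = 0.0986 - 0.0809 = 0.0177
Substituting: PV = $2,250.00 / 0.0177
PV = $127,118.64

$127,118.64


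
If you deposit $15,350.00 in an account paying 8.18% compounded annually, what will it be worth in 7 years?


Formula: FV = P * (1 + r)^n
Substituting: FV = $15,350.00 * (1 + 0.0818)^7
Growth factor: (1.0818)^7 = 1.733919
FV = $15,350.00 * 1.733919 = $26,615.66

$26,615.66


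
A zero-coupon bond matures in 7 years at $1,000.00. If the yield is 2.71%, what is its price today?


Formula: Price = FV / (1 + r)^n
Substituting: Price = $1,000.00 / (1 + 0.0271)^7
Discount factor: (1.0271)^7 = 1.205838
Price = $1,000.00 / 1.205838 = $829.30

$829.30


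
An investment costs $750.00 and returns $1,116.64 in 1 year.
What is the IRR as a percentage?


Formula: IRR = C1/C0 - 1
Substituting: IRR = $1,116.64 / $750.00 - 1
Ratio: 1.488853 - 1 = 0.488853
IRR = 48.8853%

48.8853%


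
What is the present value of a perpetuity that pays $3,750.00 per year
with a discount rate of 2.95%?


Formula: PV = C / r
Substituting: PV = $3,750.00 / 0.0295
PV = $127,118.64

$127,118.64


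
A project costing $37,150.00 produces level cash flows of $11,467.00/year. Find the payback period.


Formula: Payback = investment / annual cash flow
Substituting: Payback = $37,150.00 / $11,467.00
Payback = 3.2397 years

3.2397 years


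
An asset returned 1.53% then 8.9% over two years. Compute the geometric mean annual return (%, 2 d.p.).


Formula: Geometric mean = ((1+r1)*(1+r2))^(1/2) - 1
Product: (1 + 0.0153) * (1 + 0.089) = 1.0153 * 1.089 = 1.105662
Square root: 1.105662^0.5 = 1.051504
Geometric mean = 1.051504 - 1 = 0.051504
As percentage: 5.15%

5.15%


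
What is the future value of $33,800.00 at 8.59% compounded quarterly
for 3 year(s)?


Formula: FV = P * (1 + r/m)^(m*t)
Period rate: r/m = 0.0859 / 4 = 0.021475
Total periods: m*t = 4 * 3 = 12
Growth factor: (1 + 0.021475)^12 = 1.290425
FV = $33,800.00 * 1.290425 = $43,616.38

$43,616.38


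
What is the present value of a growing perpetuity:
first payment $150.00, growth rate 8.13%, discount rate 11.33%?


Formula: PV = C / (r - g)
Spread: r - g = 0.1133 - 0.0813 = 0.032
Substituting: PV = $150.00 / 0.032
PV = $4,687.50

$4,687.50


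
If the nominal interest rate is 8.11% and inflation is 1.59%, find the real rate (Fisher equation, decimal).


Formula: (1 + r_real) = (1 + r_nom) / (1 + inflation)
Substituting: (1 + r_real) = 1.0811 / 1.0159
(1 + r_real) = 1.06418
r_real = 1.06418 - 1 = 0.06418

0.06418


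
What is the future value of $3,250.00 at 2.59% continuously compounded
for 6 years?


Formula: FV = P * e^(r*t)
Exponent: r*t = 0.0259 * 6 = 0.1554
e^(0.1554) = 1.168125
FV = $3,250.00 * 1.168125 = $3,796.41

$3,796.41


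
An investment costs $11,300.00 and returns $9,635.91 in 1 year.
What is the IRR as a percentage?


Formula: IRR = C1/C0 - 1
Substituting: IRR = $9,635.91 / $11,300.00 - 1
Ratio: 0.852735 - 1 = -0.147265
IRR = -14.7265%

-14.7265%


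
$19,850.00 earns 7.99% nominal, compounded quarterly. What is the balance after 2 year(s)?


Formula: FV = P * (1 + r/m)^(m*t)
Period rate: r/m = 0.0799 / 4 = 0.019975
Total periods: m*t = 4 * 2 = 8
Growth factor: (1 + 0.019975)^8 = 1.17143
FV = $19,850.00 * 1.17143 = $23,252.88

$23,252.88


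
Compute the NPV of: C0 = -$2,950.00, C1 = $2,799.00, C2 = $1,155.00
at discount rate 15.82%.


Formula: NPV = C0 + C1/(1+r) + C2/(1+r)^2
Discount C1: $2,799.00 / (1 + 0.1582) = $2,416.68
Discount C2: $1,155.00 / (1 + 0.1582)^2 = $861.02
NPV = -$2,950.00 + $2,416.68 + $861.02 = $327.70

$327.70


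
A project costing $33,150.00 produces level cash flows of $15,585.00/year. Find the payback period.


Formula: Payback = investment / annual cash flow
Substituting: Payback = $33,150.00 / $15,585.00
Payback = 2.127 years

2.127 years


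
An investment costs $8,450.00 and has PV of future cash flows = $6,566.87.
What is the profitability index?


Formula: PI = PV(cash flows) / initial investment
Substituting: PI = $6,566.87 / $8,450.00
PI = 0.7771

0.7771


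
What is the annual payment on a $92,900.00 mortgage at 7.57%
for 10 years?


Formula: PMT = PV * r / (1 - (1+r)^(-n))
Denominator: 1 - (1 + 0.0757)^(-10) = 0.517954
Numerator: $92,900.00 * 0.0757 = 7032.53
PMT = 7032.53 / 0.517954 = $13,577.51

$13,577.51


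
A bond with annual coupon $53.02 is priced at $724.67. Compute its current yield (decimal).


Formula: Current yield = annual coupon / price
Substituting: CY = $53.02 / $724.67
CY = 0.073164

0.073164


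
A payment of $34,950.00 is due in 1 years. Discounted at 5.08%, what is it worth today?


Formula: PV = FV / (1 + r)^n
Substituting: PV = $34,950.00 / (1 + 0.0508)^1
Discount factor: (1.0508)^1 = 1.0508
PV = $34,950.00 / 1.0508 = $33,260.37

$33,260.37


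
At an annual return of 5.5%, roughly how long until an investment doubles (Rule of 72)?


Formula: Years ≈ 72 / r
Substituting: Years ≈ 72 / 5.5
Years ≈ 13.1

13.1 years


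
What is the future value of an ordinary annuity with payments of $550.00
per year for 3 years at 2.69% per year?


Formula: FV = PMT * ((1+r)^n - 1) / r
Growth factor: (1 + 0.0269)^3 = 1.08289
Numerator: 1.08289 - 1 = 0.08289
FV = $550.00 * 0.08289 / 0.0269 = $1,694.78

$1,694.78


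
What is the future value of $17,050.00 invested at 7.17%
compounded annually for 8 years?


Formula: FV = P * (1 + r)^n
Substituting: FV = $17,050.00 * (1 + 0.0717)^8
Growth factor: (1.0717)^8 = 1.740147
FV = $17,050.00 * 1.740147 = $29,669.50

$29,669.50


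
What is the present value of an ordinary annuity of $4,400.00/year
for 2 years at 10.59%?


Formula: PV = PMT * (1 - (1+r)^(-n)) / r
Discount factor: (1 + 0.1059)^(-2) = 0.817652
Bracket: 1 - 0.817652 = 0.182348
PV = $4,400.00 * 0.182348 / 0.1059 = $7,576.33

$7,576.33


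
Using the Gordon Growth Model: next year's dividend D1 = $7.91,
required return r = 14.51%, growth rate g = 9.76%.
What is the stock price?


Formula: P = D1 / (r - g)
Spread: r - g = 0.1451 - 0.0976 = 0.0475
Substituting: P = $7.91 / 0.0475
P = $166.53

$166.53


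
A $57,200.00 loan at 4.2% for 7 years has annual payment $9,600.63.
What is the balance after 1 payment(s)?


Formula: Balance = PV*(1+r)^k - PMT*((1+r)^k - 1)/r
Growth: (1 + 0.042)^1 = 1.042
Accumulated factor: ((1+r)^k - 1)/r = 1.0
Balance = $57,200.00 * 1.042 - $9,600.63 * 1.0
Balance = $50,001.77

$50,001.77


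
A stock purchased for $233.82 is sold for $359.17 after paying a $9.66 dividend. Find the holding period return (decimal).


Formula: HPR = (P1 - P0 + D) / P0
Gain: $359.17 - $233.82 + $9.66 = $135.01
HPR = $135.01 / $233.82 = 0.5774

0.5774


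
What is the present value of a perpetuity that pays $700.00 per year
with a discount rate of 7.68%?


Formula: PV = C / r
Substituting: PV = $700.00 / 0.0768
PV = $9,114.58

$9,114.58


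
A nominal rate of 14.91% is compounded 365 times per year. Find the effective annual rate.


Formula: EAR = (1 + r/m)^m - 1
Period rate: r/m = 0.1491 / 365 = 0.000408
Compounding: (1 + 0.000408)^365 = 1.160754
EAR = 1.160754 - 1 = 0.160754

0.160754


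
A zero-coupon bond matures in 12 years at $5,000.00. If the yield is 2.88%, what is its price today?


Formula: Price = FV / (1 + r)^n
Substituting: Price = $5,000.00 / (1 + 0.0288)^12
Discount factor: (1.0288)^12 = 1.405955
Price = $5,000.00 / 1.405955 = $3,556.30

$3,556.30


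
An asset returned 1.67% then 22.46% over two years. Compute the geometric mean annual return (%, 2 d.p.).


Formula: Geometric mean = ((1+r1)*(1+r2))^(1/2) - 1
Product: (1 + 0.0167) * (1 + 0.2246) = 1.0167 * 1.2246 = 1.245051
Square root: 1.245051^0.5 = 1.115818
Geometric mean = 1.115818 - 1 = 0.115818
As percentage: 11.58%

11.58%


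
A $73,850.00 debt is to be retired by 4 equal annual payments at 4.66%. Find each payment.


Formula: PMT = PV * r / (1 - (1+r)^(-n))
Denominator: 1 - (1 + 0.0466)^(-4) = 0.166555
Numerator: $73,850.00 * 0.0466 = 3441.41
PMT = 3441.41 / 0.166555 = $20,662.34

$20,662.34


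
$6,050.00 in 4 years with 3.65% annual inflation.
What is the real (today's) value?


Formula: Real value = nominal / (1 + inflation)^years
Price level: (1 + 0.0365)^4 = 1.15419
Real value = $6,050.00 / 1.15419 = $5,241.77

$5,241.77


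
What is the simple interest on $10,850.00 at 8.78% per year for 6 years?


Formula: I = P * r * t
Substituting: I = $10,850.00 * 0.0878 * 6
Step: I = $10,850.00 * 0.5268
I = $5,715.78

$5,715.78


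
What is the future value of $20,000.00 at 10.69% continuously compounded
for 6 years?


Formula: FV = P * e^(r*t)
Exponent: r*t = 0.1069 * 6 = 0.6414
e^(0.6414) = 1.899138
FV = $20,000.00 * 1.899138 = $37,982.76

$37,982.76


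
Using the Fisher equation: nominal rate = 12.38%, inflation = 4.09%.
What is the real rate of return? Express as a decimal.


Formula: (1 + r_real) = (1 + r_nom) / (1 + inflation)
Substituting: (1 + r_real) = 1.1238 / 1.0409
(1 + r_real) = 1.079643
r_real = 1.079643 - 1 = 0.079643

0.079643


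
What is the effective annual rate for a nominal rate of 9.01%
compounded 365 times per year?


Formula: EAR = (1 + r/m)^m - 1
Period rate: r/m = 0.0901 / 365 = 0.000247
Compounding: (1 + 0.000247)^365 = 1.094272
EAR = 1.094272 - 1 = 0.094272

0.094272


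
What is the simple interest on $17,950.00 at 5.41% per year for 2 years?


Formula: I = P * r * t
Substituting: I = $17,950.00 * 0.0541 * 2
Step: I = $17,950.00 * 0.1082
I = $1,942.19

$1,942.19


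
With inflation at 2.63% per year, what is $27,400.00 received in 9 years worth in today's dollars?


Formula: Real value = nominal / (1 + inflation)^years
Price level: (1 + 0.0263)^9 = 1.263191
Real value = $27,400.00 / 1.263191 = $21,691.10

$21,691.10


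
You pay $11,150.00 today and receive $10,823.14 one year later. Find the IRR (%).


Formula: IRR = C1/C0 - 1
Substituting: IRR = $10,823.14 / $11,150.00 - 1
Ratio: 0.970685 - 1 = -0.029315
IRR = -2.9315%

-2.9315%


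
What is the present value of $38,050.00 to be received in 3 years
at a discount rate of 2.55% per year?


Formula: PV = FV / (1 + r)^n
Substituting: PV = $38,050.00 / (1 + 0.0255)^3
Discount factor: (1.0255)^3 = 1.078467
PV = $38,050.00 / 1.078467 = $35,281.55

$35,281.55


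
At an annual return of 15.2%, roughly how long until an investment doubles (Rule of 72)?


Formula: Years ≈ 72 / r
Substituting: Years ≈ 72 / 15.2
Years ≈ 4.7

4.7 years


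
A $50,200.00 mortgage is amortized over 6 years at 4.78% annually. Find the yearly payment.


Formula: PMT = PV * r / (1 - (1+r)^(-n))
Denominator: 1 - (1 + 0.0478)^(-6) = 0.244334
Numerator: $50,200.00 * 0.0478 = 2399.56
PMT = 2399.56 / 0.244334 = $9,820.80

$9,820.80


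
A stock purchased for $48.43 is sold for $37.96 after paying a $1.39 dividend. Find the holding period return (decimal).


Formula: HPR = (P1 - P0 + D) / P0
Gain: $37.96 - $48.43 + $1.39 = -$9.08
HPR = -$9.08 / $48.43 = -0.1875

-0.1875


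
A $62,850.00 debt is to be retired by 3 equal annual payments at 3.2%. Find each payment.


Formula: PMT = PV * r / (1 - (1+r)^(-n))
Denominator: 1 - (1 + 0.032)^(-3) = 0.090169
Numerator: $62,850.00 * 0.032 = 2011.2
PMT = 2011.2 / 0.090169 = $22,304.88

$22,304.88


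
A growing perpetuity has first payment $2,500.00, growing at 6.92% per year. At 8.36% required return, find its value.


Formula: PV = C / (r - g)
Spread: r - g = 0.0836 - 0.0692 = 0.0144
Substituting: PV = $2,500.00 / 0.0144
PV = $173,611.11

$173,611.11


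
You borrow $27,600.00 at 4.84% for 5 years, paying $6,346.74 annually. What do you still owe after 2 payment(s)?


Formula: Balance = PV*(1+r)^k - PMT*((1+r)^k - 1)/r
Growth: (1 + 0.0484)^2 = 1.099143
Accumulated factor: ((1+r)^k - 1)/r = 2.0484
Balance = $27,600.00 * 1.099143 - $6,346.74 * 2.0484
Balance = $17,335.67

$17,335.67


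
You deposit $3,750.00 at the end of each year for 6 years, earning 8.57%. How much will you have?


Formula: FV = PMT * ((1+r)^n - 1) / r
Growth factor: (1 + 0.0857)^6 = 1.637793
Numerator: 1.637793 - 1 = 0.637793
FV = $3,750.00 * 0.637793 / 0.0857 = $27,908.10

$27,908.10


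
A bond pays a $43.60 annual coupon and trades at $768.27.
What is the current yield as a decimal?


Formula: Current yield = annual coupon / price
Substituting: CY = $43.60 / $768.27
CY = 0.056751

0.056751


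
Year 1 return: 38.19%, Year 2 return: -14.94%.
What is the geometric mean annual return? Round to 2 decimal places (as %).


Formula: Geometric mean = ((1+r1)*(1+r2))^(1/2) - 1
Product: (1 + 0.3819) * (1 + -0.1494) = 1.3819 * 0.8506 = 1.175444
Square root: 1.175444^0.5 = 1.084179
Geometric mean = 1.084179 - 1 = 0.084179
As percentage: 8.42%

8.42%


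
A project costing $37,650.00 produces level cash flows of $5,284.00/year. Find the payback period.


Formula: Payback = investment / annual cash flow
Substituting: Payback = $37,650.00 / $5,284.00
Payback = 7.1253 years

7.1253 years


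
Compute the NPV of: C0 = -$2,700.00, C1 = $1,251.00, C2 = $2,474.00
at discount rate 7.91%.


Formula: NPV = C0 + C1/(1+r) + C2/(1+r)^2
Discount C1: $1,251.00 / (1 + 0.0791) = $1,159.30
Discount C2: $2,474.00 / (1 + 0.0791)^2 = $2,124.60
NPV = -$2,700.00 + $1,159.30 + $2,124.60 = $583.90

$583.90


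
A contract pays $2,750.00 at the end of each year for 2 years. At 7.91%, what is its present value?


Formula: PV = PMT * (1 - (1+r)^(-n)) / r
Discount factor: (1 + 0.0791)^(-2) = 0.85877
Bracket: 1 - 0.85877 = 0.14123
PV = $2,750.00 * 0.14123 / 0.0791 = $4,910.04

$4,910.04


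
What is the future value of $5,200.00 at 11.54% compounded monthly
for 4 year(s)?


Formula: FV = P * (1 + r/m)^(m*t)
Period rate: r/m = 0.1154 / 12 = 0.009617
Total periods: m*t = 12 * 4 = 48
Growth factor: (1 + 0.009617)^48 = 1.583115
FV = $5,200.00 * 1.583115 = $8,232.20

$8,232.20


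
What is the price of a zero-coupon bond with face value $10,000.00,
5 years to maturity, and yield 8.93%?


Formula: Price = FV / (1 + r)^n
Substituting: Price = $10,000.00 / (1 + 0.0893)^5
Discount factor: (1.0893)^5 = 1.53369
Price = $10,000.00 / 1.53369 = $6,520.22

$6,520.22


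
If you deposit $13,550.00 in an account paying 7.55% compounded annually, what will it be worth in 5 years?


Formula: FV = P * (1 + r)^n
Substituting: FV = $13,550.00 * (1 + 0.0755)^5
Growth factor: (1.0755)^5 = 1.438971
FV = $13,550.00 * 1.438971 = $19,498.06

$19,498.06


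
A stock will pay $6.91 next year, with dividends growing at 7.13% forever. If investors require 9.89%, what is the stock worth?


Formula: P = D1 / (r - g)
Spread: r - g = 0.0989 - 0.0713 = 0.0276
Substituting: P = $6.91 / 0.0276
P = $250.36

$250.36


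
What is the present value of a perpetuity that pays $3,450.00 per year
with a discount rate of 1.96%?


Formula: PV = C / r
Substituting: PV = $3,450.00 / 0.0196
PV = $176,020.41

$176,020.41


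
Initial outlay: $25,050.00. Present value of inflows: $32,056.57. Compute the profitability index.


Formula: PI = PV(cash flows) / initial investment
Substituting: PI = $32,056.57 / $25,050.00
PI = 1.2797

1.2797


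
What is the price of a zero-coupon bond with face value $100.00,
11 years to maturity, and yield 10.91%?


Formula: Price = FV / (1 + r)^n
Substituting: Price = $100.00 / (1 + 0.1091)^11
Discount factor: (1.1091)^11 = 3.123761
Price = $100.00 / 3.123761 = $32.01

$32.01


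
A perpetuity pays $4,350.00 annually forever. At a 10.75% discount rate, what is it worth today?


Formula: PV = C / r
Substituting: PV = $4,350.00 / 0.1075
PV = $40,465.12

$40,465.12


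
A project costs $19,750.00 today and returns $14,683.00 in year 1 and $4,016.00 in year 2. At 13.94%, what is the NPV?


Formula: NPV = C0 + C1/(1+r) + C2/(1+r)^2
Discount C1: $14,683.00 / (1 + 0.1394) = $12,886.61
Discount C2: $4,016.00 / (1 + 0.1394)^2 = $3,093.44
NPV = -$19,750.00 + $12,886.61 + $3,093.44 = -$3,769.96

-$3,769.96


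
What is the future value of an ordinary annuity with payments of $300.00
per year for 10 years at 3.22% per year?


Formula: FV = PMT * ((1+r)^n - 1) / r
Growth factor: (1 + 0.0322)^10 = 1.372899
Numerator: 1.372899 - 1 = 0.372899
FV = $300.00 * 0.372899 / 0.0322 = $3,474.21

$3,474.21


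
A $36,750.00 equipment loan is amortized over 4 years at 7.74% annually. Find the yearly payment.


Formula: PMT = PV * r / (1 - (1+r)^(-n))
Denominator: 1 - (1 + 0.0774)^(-4) = 0.257849
Numerator: $36,750.00 * 0.0774 = 2844.45
PMT = 2844.45 / 0.257849 = $11,031.44

$11,031.44


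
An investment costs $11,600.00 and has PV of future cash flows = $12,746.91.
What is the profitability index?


Formula: PI = PV(cash flows) / initial investment
Substituting: PI = $12,746.91 / $11,600.00
PI = 1.0989

1.0989


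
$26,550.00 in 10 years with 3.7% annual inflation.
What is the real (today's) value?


Formula: Real value = nominal / (1 + inflation)^years
Price level: (1 + 0.037)^10 = 1.438095
Real value = $26,550.00 / 1.438095 = $18,461.92

$18,461.92


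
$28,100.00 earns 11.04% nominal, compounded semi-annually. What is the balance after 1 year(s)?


Formula: FV = P * (1 + r/m)^(m*t)
Period rate: r/m = 0.1104 / 2 = 0.0552
Total periods: m*t = 2 * 1 = 2
Growth factor: (1 + 0.0552)^2 = 1.113447
FV = $28,100.00 * 1.113447 = $31,287.86

$31,287.86


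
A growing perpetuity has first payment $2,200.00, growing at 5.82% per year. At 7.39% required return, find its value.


Formula: PV = C / (r - g)
Spread: r - g = 0.0739 - 0.0582 = 0.0157
Substituting: PV = $2,200.00 / 0.0157
PV = $140,127.39

$140,127.39


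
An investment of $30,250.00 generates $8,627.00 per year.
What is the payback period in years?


Formula: Payback = investment / annual cash flow
Substituting: Payback = $30,250.00 / $8,627.00
Payback = 3.5064 years

3.5064 years


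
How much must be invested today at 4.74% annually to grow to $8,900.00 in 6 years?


Formula: PV = FV / (1 + r)^n
Substituting: PV = $8,900.00 / (1 + 0.0474)^6
Discount factor: (1.0474)^6 = 1.320308
PV = $8,900.00 / 1.320308 = $6,740.85

$6,740.85


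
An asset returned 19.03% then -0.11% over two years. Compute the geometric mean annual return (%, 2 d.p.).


Formula: Geometric mean = ((1+r1)*(1+r2))^(1/2) - 1
Product: (1 + 0.1903) * (1 + -0.0011) = 1.1903 * 0.9989 = 1.188991
Square root: 1.188991^0.5 = 1.090408
Geometric mean = 1.090408 - 1 = 0.090408
As percentage: 9.04%

9.04%


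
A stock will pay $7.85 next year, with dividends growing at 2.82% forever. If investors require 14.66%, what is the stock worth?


Formula: P = D1 / (r - g)
Spread: r - g = 0.1466 - 0.0282 = 0.1184
Substituting: P = $7.85 / 0.1184
P = $66.30

$66.30


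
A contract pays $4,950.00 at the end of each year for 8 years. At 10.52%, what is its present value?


Formula: PV = PMT * (1 - (1+r)^(-n)) / r
Discount factor: (1 + 0.1052)^(-8) = 0.449234
Bracket: 1 - 0.449234 = 0.550766
PV = $4,950.00 * 0.550766 / 0.1052 = $25,915.30

$25,915.30


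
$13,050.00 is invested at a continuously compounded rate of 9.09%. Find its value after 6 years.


Formula: FV = P * e^(r*t)
Exponent: r*t = 0.0909 * 6 = 0.5454
e^(0.5454) = 1.725298
FV = $13,050.00 * 1.725298 = $22,515.14

$22,515.14


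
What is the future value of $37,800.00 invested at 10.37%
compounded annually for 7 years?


Formula: FV = P * (1 + r)^n
Substituting: FV = $37,800.00 * (1 + 0.1037)^7
Growth factor: (1.1037)^7 = 1.995066
FV = $37,800.00 * 1.995066 = $75,413.50

$75,413.50


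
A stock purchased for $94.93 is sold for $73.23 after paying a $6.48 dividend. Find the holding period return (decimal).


Formula: HPR = (P1 - P0 + D) / P0
Gain: $73.23 - $94.93 + $6.48 = -$15.22
HPR = -$15.22 / $94.93 = -0.1603

-0.1603


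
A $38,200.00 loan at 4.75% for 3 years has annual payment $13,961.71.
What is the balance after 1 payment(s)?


Formula: Balance = PV*(1+r)^k - PMT*((1+r)^k - 1)/r
Growth: (1 + 0.0475)^1 = 1.0475
Accumulated factor: ((1+r)^k - 1)/r = 1.0
Balance = $38,200.00 * 1.0475 - $13,961.71 * 1.0
Balance = $26,052.79

$26,052.79


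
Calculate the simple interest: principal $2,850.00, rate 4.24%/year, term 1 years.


Formula: I = P * r * t
Substituting: I = $2,850.00 * 0.0424 * 1
Step: I = $2,850.00 * 0.0424
I = $120.84

$120.84


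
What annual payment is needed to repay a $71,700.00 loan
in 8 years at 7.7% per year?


Formula: PMT = PV * r / (1 - (1+r)^(-n))
Denominator: 1 - (1 + 0.077)^(-8) = 0.447574
Numerator: $71,700.00 * 0.077 = 5520.9
PMT = 5520.9 / 0.447574 = $12,335.18

$12,335.18


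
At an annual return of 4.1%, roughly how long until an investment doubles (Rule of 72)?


Formula: Years ≈ 72 / r
Substituting: Years ≈ 72 / 4.1
Years ≈ 17.6

17.6 years


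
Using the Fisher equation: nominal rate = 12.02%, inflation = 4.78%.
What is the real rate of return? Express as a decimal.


Formula: (1 + r_real) = (1 + r_nom) / (1 + inflation)
Substituting: (1 + r_real) = 1.1202 / 1.0478
(1 + r_real) = 1.069097
r_real = 1.069097 - 1 = 0.069097

0.069097


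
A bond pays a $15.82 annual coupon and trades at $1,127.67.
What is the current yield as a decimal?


Formula: Current yield = annual coupon / price
Substituting: CY = $15.82 / $1,127.67
CY = 0.014029

0.014029


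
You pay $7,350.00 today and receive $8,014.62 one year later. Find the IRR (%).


Formula: IRR = C1/C0 - 1
Substituting: IRR = $8,014.62 / $7,350.00 - 1
Ratio: 1.090424 - 1 = 0.090424
IRR = 9.0424%

9.0424%


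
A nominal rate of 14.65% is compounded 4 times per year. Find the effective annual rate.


Formula: EAR = (1 + r/m)^m - 1
Period rate: r/m = 0.1465 / 4 = 0.036625
Compounding: (1 + 0.036625)^4 = 1.154747
EAR = 1.154747 - 1 = 0.154747

0.154747


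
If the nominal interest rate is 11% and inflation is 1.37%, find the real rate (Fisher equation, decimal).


Formula: (1 + r_real) = (1 + r_nom) / (1 + inflation)
Substituting: (1 + r_real) = 1.11 / 1.0137
(1 + r_real) = 1.094999
r_real = 1.094999 - 1 = 0.094999

0.094999


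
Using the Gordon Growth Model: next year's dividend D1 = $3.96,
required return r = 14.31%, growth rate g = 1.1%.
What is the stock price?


Formula: P = D1 / (r - g)
Spread: r - g = 0.1431 - 0.011 = 0.1321
Substituting: P = $3.96 / 0.1321
P = $29.98

$29.98


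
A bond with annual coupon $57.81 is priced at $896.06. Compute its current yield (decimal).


Formula: Current yield = annual coupon / price
Substituting: CY = $57.81 / $896.06
CY = 0.064516

0.064516


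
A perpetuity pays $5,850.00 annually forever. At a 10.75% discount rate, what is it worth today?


Formula: PV = C / r
Substituting: PV = $5,850.00 / 0.1075
PV = $54,418.60

$54,418.60


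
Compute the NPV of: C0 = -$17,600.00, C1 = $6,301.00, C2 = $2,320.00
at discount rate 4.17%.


Formula: NPV = C0 + C1/(1+r) + C2/(1+r)^2
Discount C1: $6,301.00 / (1 + 0.0417) = $6,048.77
Discount C2: $2,320.00 / (1 + 0.0417)^2 = $2,137.98
NPV = -$17,600.00 + $6,048.77 + $2,137.98 = -$9,413.26

-$9,413.26


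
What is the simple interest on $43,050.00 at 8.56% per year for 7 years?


Formula: I = P * r * t
Substituting: I = $43,050.00 * 0.0856 * 7
Step: I = $43,050.00 * 0.5992
I = $25,795.56

$25,795.56


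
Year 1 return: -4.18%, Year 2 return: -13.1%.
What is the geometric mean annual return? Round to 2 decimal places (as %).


Formula: Geometric mean = ((1+r1)*(1+r2))^(1/2) - 1
Product: (1 + -0.0418) * (1 + -0.131) = 0.9582 * 0.869 = 0.832676
Square root: 0.832676^0.5 = 0.912511
Geometric mean = 0.912511 - 1 = -0.087489
As percentage: -8.75%

-8.75%


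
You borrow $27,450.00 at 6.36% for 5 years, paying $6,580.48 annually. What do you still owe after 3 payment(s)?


Formula: Balance = PV*(1+r)^k - PMT*((1+r)^k - 1)/r
Growth: (1 + 0.0636)^3 = 1.203192
Accumulated factor: ((1+r)^k - 1)/r = 3.194845
Balance = $27,450.00 * 1.203192 - $6,580.48 * 3.194845
Balance = $12,004.01

$12,004.01


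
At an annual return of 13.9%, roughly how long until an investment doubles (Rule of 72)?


Formula: Years ≈ 72 / r
Substituting: Years ≈ 72 / 13.9
Years ≈ 5.2

5.2 years


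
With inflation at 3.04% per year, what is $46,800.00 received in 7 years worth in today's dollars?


Formula: Real value = nominal / (1 + inflation)^years
Price level: (1 + 0.0304)^7 = 1.233221
Real value = $46,800.00 / 1.233221 = $37,949.40

$37,949.40


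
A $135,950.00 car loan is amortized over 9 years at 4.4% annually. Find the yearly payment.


Formula: PMT = PV * r / (1 - (1+r)^(-n))
Denominator: 1 - (1 + 0.044)^(-9) = 0.321272
Numerator: $135,950.00 * 0.044 = 5981.8
PMT = 5981.8 / 0.321272 = $18,619.09

$18,619.09


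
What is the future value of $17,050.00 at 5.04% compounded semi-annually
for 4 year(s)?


Formula: FV = P * (1 + r/m)^(m*t)
Period rate: r/m = 0.0504 / 2 = 0.0252
Total periods: m*t = 2 * 4 = 8
Growth factor: (1 + 0.0252)^8 = 1.220306
FV = $17,050.00 * 1.220306 = $20,806.22

$20,806.22


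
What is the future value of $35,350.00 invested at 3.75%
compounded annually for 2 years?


Formula: FV = P * (1 + r)^n
Substituting: FV = $35,350.00 * (1 + 0.0375)^2
Growth factor: (1.0375)^2 = 1.076406
FV = $35,350.00 * 1.076406 = $38,050.96

$38,050.96


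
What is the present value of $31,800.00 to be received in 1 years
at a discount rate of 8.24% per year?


Formula: PV = FV / (1 + r)^n
Substituting: PV = $31,800.00 / (1 + 0.0824)^1
Discount factor: (1.0824)^1 = 1.0824
PV = $31,800.00 / 1.0824 = $29,379.16

$29,379.16


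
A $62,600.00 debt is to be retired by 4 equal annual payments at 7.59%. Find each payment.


Formula: PMT = PV * r / (1 - (1+r)^(-n))
Denominator: 1 - (1 + 0.0759)^(-4) = 0.253702
Numerator: $62,600.00 * 0.0759 = 4751.34
PMT = 4751.34 / 0.253702 = $18,728.05

$18,728.05


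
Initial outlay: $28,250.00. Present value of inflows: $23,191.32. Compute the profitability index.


Formula: PI = PV(cash flows) / initial investment
Substituting: PI = $23,191.32 / $28,250.00
PI = 0.8209

0.8209


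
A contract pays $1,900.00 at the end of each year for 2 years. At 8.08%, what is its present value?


Formula: PV = PMT * (1 - (1+r)^(-n)) / r
Discount factor: (1 + 0.0808)^(-2) = 0.85607
Bracket: 1 - 0.85607 = 0.14393
PV = $1,900.00 * 0.14393 / 0.0808 = $3,384.49

$3,384.49


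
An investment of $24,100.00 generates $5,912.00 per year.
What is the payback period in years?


Formula: Payback = investment / annual cash flow
Substituting: Payback = $24,100.00 / $5,912.00
Payback = 4.0765 years

4.0765 years


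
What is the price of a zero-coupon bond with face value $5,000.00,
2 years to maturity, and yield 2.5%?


Formula: Price = FV / (1 + r)^n
Substituting: Price = $5,000.00 / (1 + 0.025)^2
Discount factor: (1.025)^2 = 1.050625
Price = $5,000.00 / 1.050625 = $4,759.07

$4,759.07


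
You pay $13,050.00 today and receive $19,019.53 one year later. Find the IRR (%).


Formula: IRR = C1/C0 - 1
Substituting: IRR = $19,019.53 / $13,050.00 - 1
Ratio: 1.457435 - 1 = 0.457435
IRR = 45.7435%

45.7435%


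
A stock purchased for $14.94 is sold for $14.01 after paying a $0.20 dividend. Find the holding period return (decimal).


Formula: HPR = (P1 - P0 + D) / P0
Gain: $14.01 - $14.94 + $0.20 = -$0.73
HPR = -$0.73 / $14.94 = -0.0489

-0.0489


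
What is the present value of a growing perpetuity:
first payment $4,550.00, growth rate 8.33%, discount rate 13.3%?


Formula: PV = C / (r - g)
Spread: r - g = 0.133 - 0.0833 = 0.0497
Substituting: PV = $4,550.00 / 0.0497
PV = $91,549.30

$91,549.30


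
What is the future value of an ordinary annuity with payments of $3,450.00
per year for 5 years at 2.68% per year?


Formula: FV = PMT * ((1+r)^n - 1) / r
Growth factor: (1 + 0.0268)^5 = 1.141377
Numerator: 1.141377 - 1 = 0.141377
FV = $3,450.00 * 0.141377 / 0.0268 = $18,199.71

$18,199.71


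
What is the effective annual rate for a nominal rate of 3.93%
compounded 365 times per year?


Formula: EAR = (1 + r/m)^m - 1
Period rate: r/m = 0.0393 / 365 = 0.000108
Compounding: (1 + 0.000108)^365 = 1.04008
EAR = 1.04008 - 1 = 0.04008

0.04008


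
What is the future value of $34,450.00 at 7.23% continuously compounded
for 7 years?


Formula: FV = P * e^(r*t)
Exponent: r*t = 0.0723 * 7 = 0.5061
e^(0.5061) = 1.658809
FV = $34,450.00 * 1.658809 = $57,145.98

$57,145.98


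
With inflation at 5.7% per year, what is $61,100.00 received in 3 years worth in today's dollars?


Formula: Real value = nominal / (1 + inflation)^years
Price level: (1 + 0.057)^3 = 1.180932
Real value = $61,100.00 / 1.180932 = $51,738.79

$51,738.79


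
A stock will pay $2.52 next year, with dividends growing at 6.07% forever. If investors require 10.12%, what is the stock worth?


Formula: P = D1 / (r - g)
Spread: r - g = 0.1012 - 0.0607 = 0.0405
Substituting: P = $2.52 / 0.0405
P = $62.22

$62.22


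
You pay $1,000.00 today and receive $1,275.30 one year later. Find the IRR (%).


Formula: IRR = C1/C0 - 1
Substituting: IRR = $1,275.30 / $1,000.00 - 1
Ratio: 1.2753 - 1 = 0.2753
IRR = 27.53%

27.53%


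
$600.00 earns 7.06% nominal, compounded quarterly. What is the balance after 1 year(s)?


Formula: FV = P * (1 + r/m)^(m*t)
Period rate: r/m = 0.0706 / 4 = 0.01765
Total periods: m*t = 4 * 1 = 4
Growth factor: (1 + 0.01765)^4 = 1.072491
FV = $600.00 * 1.072491 = $643.49

$643.49


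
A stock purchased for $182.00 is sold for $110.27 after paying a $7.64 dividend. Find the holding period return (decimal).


Formula: HPR = (P1 - P0 + D) / P0
Gain: $110.27 - $182.00 + $7.64 = -$64.09
HPR = -$64.09 / $182.00 = -0.3521

-0.3521


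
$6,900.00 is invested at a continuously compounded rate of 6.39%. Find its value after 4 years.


Formula: FV = P * e^(r*t)
Exponent: r*t = 0.0639 * 4 = 0.2556
e^(0.2556) = 1.291236
FV = $6,900.00 * 1.291236 = $8,909.53

$8,909.53


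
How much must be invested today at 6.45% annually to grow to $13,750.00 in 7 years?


Formula: PV = FV / (1 + r)^n
Substituting: PV = $13,750.00 / (1 + 0.0645)^7
Discount factor: (1.0645)^7 = 1.548887
PV = $13,750.00 / 1.548887 = $8,877.34

$8,877.34


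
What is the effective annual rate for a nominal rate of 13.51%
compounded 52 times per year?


Formula: EAR = (1 + r/m)^m - 1
Period rate: r/m = 0.1351 / 52 = 0.002598
Compounding: (1 + 0.002598)^52 = 1.144451
EAR = 1.144451 - 1 = 0.144451

0.144451


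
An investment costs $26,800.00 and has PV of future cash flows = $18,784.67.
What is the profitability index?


Formula: PI = PV(cash flows) / initial investment
Substituting: PI = $18,784.67 / $26,800.00
PI = 0.7009

0.7009


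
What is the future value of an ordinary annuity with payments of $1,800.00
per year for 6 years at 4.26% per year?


Formula: FV = PMT * ((1+r)^n - 1) / r
Growth factor: (1 + 0.0426)^6 = 1.284418
Numerator: 1.284418 - 1 = 0.284418
FV = $1,800.00 * 0.284418 / 0.0426 = $12,017.65

$12,017.65


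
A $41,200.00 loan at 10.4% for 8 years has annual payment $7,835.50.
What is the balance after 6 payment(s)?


Formula: Balance = PV*(1+r)^k - PMT*((1+r)^k - 1)/r
Growth: (1 + 0.104)^6 = 1.810566
Accumulated factor: ((1+r)^k - 1)/r = 7.793907
Balance = $41,200.00 * 1.810566 - $7,835.50 * 7.793907
Balance = $13,526.17

$13,526.17


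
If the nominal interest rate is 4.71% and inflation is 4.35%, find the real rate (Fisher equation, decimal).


Formula: (1 + r_real) = (1 + r_nom) / (1 + inflation)
Substituting: (1 + r_real) = 1.0471 / 1.0435
(1 + r_real) = 1.00345
r_real = 1.00345 - 1 = 0.00345

0.00345


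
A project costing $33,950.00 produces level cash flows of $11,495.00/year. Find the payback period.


Formula: Payback = investment / annual cash flow
Substituting: Payback = $33,950.00 / $11,495.00
Payback = 2.9535 years

2.9535 years


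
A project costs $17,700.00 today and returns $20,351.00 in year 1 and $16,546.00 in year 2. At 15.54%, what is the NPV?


Formula: NPV = C0 + C1/(1+r) + C2/(1+r)^2
Discount C1: $20,351.00 / (1 + 0.1554) = $17,613.81
Discount C2: $16,546.00 / (1 + 0.1554)^2 = $12,394.48
NPV = -$17,700.00 + $17,613.81 + $12,394.48 = $12,308.29

$12,308.29


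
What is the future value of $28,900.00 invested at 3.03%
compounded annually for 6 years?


Formula: FV = P * (1 + r)^n
Substituting: FV = $28,900.00 * (1 + 0.0303)^6
Growth factor: (1.0303)^6 = 1.196141
FV = $28,900.00 * 1.196141 = $34,568.46

$34,568.46


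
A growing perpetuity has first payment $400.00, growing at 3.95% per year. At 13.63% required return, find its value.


Formula: PV = C / (r - g)
Spread: r - g = 0.1363 - 0.0395 = 0.0968
Substituting: PV = $400.00 / 0.0968
PV = $4,132.23

$4,132.23


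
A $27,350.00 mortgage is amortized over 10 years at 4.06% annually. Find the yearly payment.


Formula: PMT = PV * r / (1 - (1+r)^(-n))
Denominator: 1 - (1 + 0.0406)^(-10) = 0.328321
Numerator: $27,350.00 * 0.0406 = 1110.41
PMT = 1110.41 / 0.328321 = $3,382.09

$3,382.09


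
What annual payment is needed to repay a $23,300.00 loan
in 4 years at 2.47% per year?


Formula: PMT = PV * r / (1 - (1+r)^(-n))
Denominator: 1 - (1 + 0.0247)^(-4) = 0.092988
Numerator: $23,300.00 * 0.0247 = 575.51
PMT = 575.51 / 0.092988 = $6,189.08

$6,189.08


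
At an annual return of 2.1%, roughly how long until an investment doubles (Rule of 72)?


Formula: Years ≈ 72 / r
Substituting: Years ≈ 72 / 2.1
Years ≈ 34.3

34.3 years


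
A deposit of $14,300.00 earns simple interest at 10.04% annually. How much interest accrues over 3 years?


Formula: I = P * r * t
Substituting: I = $14,300.00 * 0.1004 * 3
Step: I = $14,300.00 * 0.3012
I = $4,307.16

$4,307.16


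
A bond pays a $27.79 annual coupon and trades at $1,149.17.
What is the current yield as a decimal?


Formula: Current yield = annual coupon / price
Substituting: CY = $27.79 / $1,149.17
CY = 0.024183

0.024183


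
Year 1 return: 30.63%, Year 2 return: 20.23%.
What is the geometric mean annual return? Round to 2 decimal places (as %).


Formula: Geometric mean = ((1+r1)*(1+r2))^(1/2) - 1
Product: (1 + 0.3063) * (1 + 0.2023) = 1.3063 * 1.2023 = 1.570564
Square root: 1.570564^0.5 = 1.253222
Geometric mean = 1.253222 - 1 = 0.253222
As percentage: 25.32%

25.32%


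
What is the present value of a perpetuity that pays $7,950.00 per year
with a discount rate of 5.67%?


Formula: PV = C / r
Substituting: PV = $7,950.00 / 0.0567
PV = $140,211.64

$140,211.64


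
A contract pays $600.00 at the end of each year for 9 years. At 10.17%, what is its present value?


Formula: PV = PMT * (1 - (1+r)^(-n)) / r
Discount factor: (1 + 0.1017)^(-9) = 0.418244
Bracket: 1 - 0.418244 = 0.581756
PV = $600.00 * 0.581756 / 0.1017 = $3,432.19

$3,432.19


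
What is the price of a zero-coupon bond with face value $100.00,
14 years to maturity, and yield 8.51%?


Formula: Price = FV / (1 + r)^n
Substituting: Price = $100.00 / (1 + 0.0851)^14
Discount factor: (1.0851)^14 = 3.137449
Price = $100.00 / 3.137449 = $31.87

$31.87


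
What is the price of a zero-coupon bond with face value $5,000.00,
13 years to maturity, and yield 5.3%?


Formula: Price = FV / (1 + r)^n
Substituting: Price = $5,000.00 / (1 + 0.053)^13
Discount factor: (1.053)^13 = 1.956901
Price = $5,000.00 / 1.956901 = $2,555.06

$2,555.06


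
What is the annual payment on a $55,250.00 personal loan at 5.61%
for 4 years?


Formula: PMT = PV * r / (1 - (1+r)^(-n))
Denominator: 1 - (1 + 0.0561)^(-4) = 0.196141
Numerator: $55,250.00 * 0.0561 = 3099.525
PMT = 3099.525 / 0.196141 = $15,802.53

$15,802.53


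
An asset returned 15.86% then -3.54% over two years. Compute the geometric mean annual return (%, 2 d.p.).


Formula: Geometric mean = ((1+r1)*(1+r2))^(1/2) - 1
Product: (1 + 0.1586) * (1 + -0.0354) = 1.1586 * 0.9646 = 1.117586
Square root: 1.117586^0.5 = 1.057159
Geometric mean = 1.057159 - 1 = 0.057159
As percentage: 5.72%

5.72%


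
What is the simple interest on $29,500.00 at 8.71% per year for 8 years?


Formula: I = P * r * t
Substituting: I = $29,500.00 * 0.0871 * 8
Step: I = $29,500.00 * 0.6968
I = $20,555.60

$20,555.60


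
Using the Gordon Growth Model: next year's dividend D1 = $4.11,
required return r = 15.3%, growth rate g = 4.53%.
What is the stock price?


Formula: P = D1 / (r - g)
Spread: r - g = 0.153 - 0.0453 = 0.1077
Substituting: P = $4.11 / 0.1077
P = $38.16

$38.16
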